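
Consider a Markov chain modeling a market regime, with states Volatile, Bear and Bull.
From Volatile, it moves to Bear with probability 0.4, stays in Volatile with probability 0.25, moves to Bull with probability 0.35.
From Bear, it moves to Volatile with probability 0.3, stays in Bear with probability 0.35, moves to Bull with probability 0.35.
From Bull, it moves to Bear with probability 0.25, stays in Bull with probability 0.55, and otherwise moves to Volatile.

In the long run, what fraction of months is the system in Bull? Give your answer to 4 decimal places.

0.4375

Let the stationary distribution be π with π = πP and π_1 + π_2 + π_3 = 1.
π_1 = 0.25·π_1 + 0.3·π_2 + 0.2·π_3
π_2 = 0.4·π_1 + 0.35·π_2 + 0.25·π_3
Solving with the normalization constraint gives π = (0.2440, 0.3185, 0.4375).
So the stationary probability of Bull is 0.4375.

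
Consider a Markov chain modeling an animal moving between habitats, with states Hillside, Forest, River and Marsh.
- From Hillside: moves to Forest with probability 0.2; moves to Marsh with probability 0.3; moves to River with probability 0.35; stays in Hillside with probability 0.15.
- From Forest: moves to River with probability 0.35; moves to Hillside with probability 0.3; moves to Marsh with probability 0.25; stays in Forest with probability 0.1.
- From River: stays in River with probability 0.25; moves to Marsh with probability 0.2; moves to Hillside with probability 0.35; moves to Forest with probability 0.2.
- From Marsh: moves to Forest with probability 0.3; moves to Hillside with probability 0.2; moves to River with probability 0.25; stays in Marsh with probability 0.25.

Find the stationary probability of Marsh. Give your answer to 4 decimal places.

0.2478

Let the stationary distribution be π with π = πP and π_1 + π_2 + π_3 + π_4 = 1.
π_1 = 0.15·π_1 + 0.3·π_2 + 0.35·π_3 + 0.2·π_4
π_2 = 0.2·π_1 + 0.1·π_2 + 0.2·π_3 + 0.3·π_4
π_3 = 0.35·π_1 + 0.35·π_2 + 0.25·π_3 + 0.25·π_4
Solving with the normalization constraint gives π = (0.2522, 0.2043, 0.2957, 0.2478).
So the stationary probability of Marsh is 0.2478.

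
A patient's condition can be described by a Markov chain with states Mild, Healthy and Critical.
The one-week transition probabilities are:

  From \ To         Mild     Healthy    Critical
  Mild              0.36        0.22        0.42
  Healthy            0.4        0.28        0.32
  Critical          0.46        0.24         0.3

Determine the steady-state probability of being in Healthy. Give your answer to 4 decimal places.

Let the stationary distribution be π with π = πP and π_1 + π_2 + π_3 = 1.
π_1 = 0.36·π_1 + 0.4·π_2 + 0.46·π_3
π_2 = 0.22·π_1 + 0.28·π_2 + 0.24·π_3
Solving with the normalization constraint gives π = (0.4050, 0.2416, 0.3534).
So the stationary probability of Healthy is 0.2416.

0.2416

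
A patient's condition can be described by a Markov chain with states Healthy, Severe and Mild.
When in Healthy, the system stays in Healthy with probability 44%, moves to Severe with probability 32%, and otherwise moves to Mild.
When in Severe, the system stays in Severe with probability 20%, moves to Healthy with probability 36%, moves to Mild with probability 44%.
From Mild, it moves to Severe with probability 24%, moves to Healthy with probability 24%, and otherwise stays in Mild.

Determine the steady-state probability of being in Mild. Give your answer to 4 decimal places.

Let the stationary distribution be π with π = πP and π_1 + π_2 + π_3 = 1.
π_1 = 0.44·π_1 + 0.36·π_2 + 0.24·π_3
π_2 = 0.32·π_1 + 0.2·π_2 + 0.24·π_3
Solving with the normalization constraint gives π = (0.3385, 0.2568, 0.4047).
So the stationary probability of Mild is 0.4047.

0.4047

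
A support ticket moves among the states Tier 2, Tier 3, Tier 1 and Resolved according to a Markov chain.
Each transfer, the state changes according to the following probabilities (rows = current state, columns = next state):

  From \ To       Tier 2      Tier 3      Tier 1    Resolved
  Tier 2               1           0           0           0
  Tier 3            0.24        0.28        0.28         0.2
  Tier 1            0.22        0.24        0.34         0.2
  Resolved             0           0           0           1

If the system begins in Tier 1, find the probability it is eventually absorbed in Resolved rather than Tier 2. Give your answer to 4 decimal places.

Let h(s) be the probability of absorption at Resolved starting from transient state s. Then h(Resolved) = 1 and h(Tier 2) = 0. By first-step analysis:
h(Tier 3) = 0.24·0 + 0.28·h(Tier 3) + 0.28·h(Tier 1) + 0.2·1
h(Tier 1) = 0.22·0 + 0.24·h(Tier 3) + 0.34·h(Tier 1) + 0.2·1
Solving: h(Tier 3) = 0.4608, h(Tier 1) = 0.4706.
Starting from Tier 1, the probability is 0.4706.

0.4706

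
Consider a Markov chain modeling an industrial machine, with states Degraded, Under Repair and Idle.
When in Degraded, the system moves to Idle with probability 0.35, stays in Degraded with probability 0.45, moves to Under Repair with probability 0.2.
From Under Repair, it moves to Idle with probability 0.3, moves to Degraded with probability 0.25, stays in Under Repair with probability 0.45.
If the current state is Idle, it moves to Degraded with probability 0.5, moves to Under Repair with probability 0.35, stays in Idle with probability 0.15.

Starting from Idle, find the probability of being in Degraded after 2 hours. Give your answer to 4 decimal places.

Sum over the intermediate state after 1 hour:
P = P(Idle→Degraded)·P(Degraded→Degraded) + P(Idle→Under Repair)·P(Under Repair→Degraded) + P(Idle→Idle)·P(Idle→Degraded)
  = 0.5×0.45 + 0.35×0.25 + 0.15×0.5
  = 0.2250 + 0.0875 + 0.0750 = 0.3875

0.3875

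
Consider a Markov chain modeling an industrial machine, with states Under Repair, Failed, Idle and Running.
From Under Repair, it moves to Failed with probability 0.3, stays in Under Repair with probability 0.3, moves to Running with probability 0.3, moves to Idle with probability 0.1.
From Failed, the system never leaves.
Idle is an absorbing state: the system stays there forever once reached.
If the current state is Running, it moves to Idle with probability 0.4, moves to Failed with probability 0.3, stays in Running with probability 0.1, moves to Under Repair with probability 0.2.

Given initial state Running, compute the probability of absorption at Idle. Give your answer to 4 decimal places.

Let h(s) be the probability of absorption at Idle starting from transient state s. Then h(Idle) = 1 and h(Failed) = 0. By first-step analysis:
h(Under Repair) = 0.3·h(Under Repair) + 0.3·0 + 0.1·1 + 0.3·h(Running)
h(Running) = 0.2·h(Under Repair) + 0.3·0 + 0.4·1 + 0.1·h(Running)
Solving: h(Under Repair) = 0.3684, h(Running) = 0.5263.
Starting from Running, the probability is 0.5263.

0.5263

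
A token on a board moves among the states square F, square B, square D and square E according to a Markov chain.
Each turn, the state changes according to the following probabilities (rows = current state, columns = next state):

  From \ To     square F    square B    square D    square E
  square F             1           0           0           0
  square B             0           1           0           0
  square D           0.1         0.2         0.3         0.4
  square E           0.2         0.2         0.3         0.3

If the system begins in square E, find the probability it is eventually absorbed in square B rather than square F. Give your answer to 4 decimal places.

Let h(s) be the probability of absorption at square B starting from transient state s. Then h(square B) = 1 and h(square F) = 0. By first-step analysis:
h(square D) = 0.1·0 + 0.2·1 + 0.3·h(square D) + 0.4·h(square E)
h(square E) = 0.2·0 + 0.2·1 + 0.3·h(square D) + 0.3·h(square E)
Solving: h(square D) = 0.5946, h(square E) = 0.5405.
Starting from square E, the probability is 0.5405.

0.5405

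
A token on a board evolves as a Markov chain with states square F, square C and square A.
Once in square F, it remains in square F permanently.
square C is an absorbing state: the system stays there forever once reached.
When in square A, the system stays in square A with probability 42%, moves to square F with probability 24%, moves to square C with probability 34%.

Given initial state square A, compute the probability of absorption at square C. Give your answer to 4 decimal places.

0.5862

Let h(s) be the probability of absorption at square C starting from transient state s. Then h(square C) = 1 and h(square F) = 0. By first-step analysis:
h(square A) = 0.24·0 + 0.34·1 + 0.42·h(square A)
Solving: h(square A) = 0.5862.
Starting from square A, the probability is 0.5862.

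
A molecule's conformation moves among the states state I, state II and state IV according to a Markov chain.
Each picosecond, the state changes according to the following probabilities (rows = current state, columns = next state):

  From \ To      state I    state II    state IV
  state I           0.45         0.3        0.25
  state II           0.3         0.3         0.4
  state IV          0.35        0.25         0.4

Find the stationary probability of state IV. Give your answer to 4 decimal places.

Let the stationary distribution be π with π = πP and π_1 + π_2 + π_3 = 1.
π_1 = 0.45·π_1 + 0.3·π_2 + 0.35·π_3
π_2 = 0.3·π_1 + 0.3·π_2 + 0.25·π_3
Solving with the normalization constraint gives π = (0.3732, 0.2828, 0.3440).
So the stationary probability of state IV is 0.3440.

0.3440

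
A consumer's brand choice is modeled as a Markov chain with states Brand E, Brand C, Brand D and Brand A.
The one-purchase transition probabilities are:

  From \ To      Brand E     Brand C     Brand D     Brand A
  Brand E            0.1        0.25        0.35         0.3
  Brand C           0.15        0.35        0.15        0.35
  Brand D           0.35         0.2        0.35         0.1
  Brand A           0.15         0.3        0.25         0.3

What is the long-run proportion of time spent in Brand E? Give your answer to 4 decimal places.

0.1940

Let the stationary distribution be π with π = πP and π_1 + π_2 + π_3 + π_4 = 1.
π_1 = 0.1·π_1 + 0.15·π_2 + 0.35·π_3 + 0.15·π_4
π_2 = 0.25·π_1 + 0.35·π_2 + 0.2·π_3 + 0.3·π_4
π_3 = 0.35·π_1 + 0.15·π_2 + 0.35·π_3 + 0.25·π_4
Solving with the normalization constraint gives π = (0.1940, 0.2773, 0.2685, 0.2602).
So the stationary probability of Brand E is 0.1940.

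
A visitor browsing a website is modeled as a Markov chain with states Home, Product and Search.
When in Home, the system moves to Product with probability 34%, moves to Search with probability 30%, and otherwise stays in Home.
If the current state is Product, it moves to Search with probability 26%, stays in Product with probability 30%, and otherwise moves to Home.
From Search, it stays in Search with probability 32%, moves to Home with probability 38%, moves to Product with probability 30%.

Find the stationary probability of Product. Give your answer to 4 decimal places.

Let the stationary distribution be π with π = πP and π_1 + π_2 + π_3 = 1.
π_1 = 0.36·π_1 + 0.44·π_2 + 0.38·π_3
π_2 = 0.34·π_1 + 0.3·π_2 + 0.3·π_3
Solving with the normalization constraint gives π = (0.3911, 0.3156, 0.2932).
So the stationary probability of Product is 0.3156.

0.3156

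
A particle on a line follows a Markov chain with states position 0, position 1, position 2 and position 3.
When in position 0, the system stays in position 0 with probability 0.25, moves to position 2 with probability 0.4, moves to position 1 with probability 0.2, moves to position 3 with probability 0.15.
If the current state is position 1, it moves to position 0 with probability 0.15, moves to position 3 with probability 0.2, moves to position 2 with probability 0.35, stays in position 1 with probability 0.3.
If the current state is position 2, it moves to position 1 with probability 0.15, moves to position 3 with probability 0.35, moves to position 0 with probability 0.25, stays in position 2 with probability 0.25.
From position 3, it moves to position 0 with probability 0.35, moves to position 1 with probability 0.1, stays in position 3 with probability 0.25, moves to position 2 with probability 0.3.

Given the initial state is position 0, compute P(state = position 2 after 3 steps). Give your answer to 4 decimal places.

Propagate the distribution vector 3 steps from position 0.
After 0 steps: (1.0000, 0.0000, 0.0000, 0.0000)
After 1 step: (0.2500, 0.2000, 0.4000, 0.1500)
After 2 steps: (0.2450, 0.1850, 0.3150, 0.2550)
After 3 steps: (0.2570, 0.1773, 0.3180, 0.2478)
P(in position 2 after 3 steps) = 0.3180

0.3180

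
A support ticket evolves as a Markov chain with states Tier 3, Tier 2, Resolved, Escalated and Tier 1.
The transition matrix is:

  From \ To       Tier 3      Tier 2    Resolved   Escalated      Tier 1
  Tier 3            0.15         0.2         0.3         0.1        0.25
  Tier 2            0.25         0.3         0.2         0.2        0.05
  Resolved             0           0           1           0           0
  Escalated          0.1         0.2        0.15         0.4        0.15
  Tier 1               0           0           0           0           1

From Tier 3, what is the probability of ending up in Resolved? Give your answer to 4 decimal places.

0.5722

Let h(s) be the probability of absorption at Resolved starting from transient state s. Then h(Resolved) = 1 and h(Tier 1) = 0. By first-step analysis:
h(Tier 3) = 0.15·h(Tier 3) + 0.2·h(Tier 2) + 0.3·1 + 0.1·h(Escalated) + 0.25·0
h(Tier 2) = 0.25·h(Tier 3) + 0.3·h(Tier 2) + 0.2·1 + 0.2·h(Escalated) + 0.05·0
h(Escalated) = 0.1·h(Tier 3) + 0.2·h(Tier 2) + 0.15·1 + 0.4·h(Escalated) + 0.15·0
Solving: h(Tier 3) = 0.5722, h(Tier 2) = 0.6507, h(Escalated) = 0.5623.
Starting from Tier 3, the probability is 0.5722.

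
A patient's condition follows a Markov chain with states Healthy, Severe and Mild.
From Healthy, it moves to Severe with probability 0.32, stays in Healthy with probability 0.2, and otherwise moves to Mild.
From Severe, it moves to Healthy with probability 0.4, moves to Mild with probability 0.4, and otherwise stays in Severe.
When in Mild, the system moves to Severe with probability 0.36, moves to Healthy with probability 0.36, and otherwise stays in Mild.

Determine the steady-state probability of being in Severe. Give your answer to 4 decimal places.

Let the stationary distribution be π with π = πP and π_1 + π_2 + π_3 = 1.
π_1 = 0.2·π_1 + 0.4·π_2 + 0.36·π_3
π_2 = 0.32·π_1 + 0.2·π_2 + 0.36·π_3
Solving with the normalization constraint gives π = (0.3207, 0.2993, 0.3800).
So the stationary probability of Severe is 0.2993.

0.2993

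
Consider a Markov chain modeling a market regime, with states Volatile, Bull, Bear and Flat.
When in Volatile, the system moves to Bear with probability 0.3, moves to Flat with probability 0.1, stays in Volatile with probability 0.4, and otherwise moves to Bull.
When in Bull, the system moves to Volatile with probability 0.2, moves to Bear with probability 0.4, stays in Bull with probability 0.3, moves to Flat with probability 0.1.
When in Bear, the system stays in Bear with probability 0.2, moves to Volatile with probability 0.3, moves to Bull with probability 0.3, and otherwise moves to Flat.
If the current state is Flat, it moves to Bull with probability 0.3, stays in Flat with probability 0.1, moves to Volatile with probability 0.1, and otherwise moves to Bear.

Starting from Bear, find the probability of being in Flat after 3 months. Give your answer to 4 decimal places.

Propagate the distribution vector 3 months from Bear.
After 0 months: (0.0000, 0.0000, 1.0000, 0.0000)
After 1 month: (0.3000, 0.3000, 0.2000, 0.2000)
After 2 months: (0.2600, 0.2700, 0.3500, 0.1200)
After 3 months: (0.2750, 0.2740, 0.3160, 0.1350)
P(in Flat after 3 months) = 0.1350

0.1350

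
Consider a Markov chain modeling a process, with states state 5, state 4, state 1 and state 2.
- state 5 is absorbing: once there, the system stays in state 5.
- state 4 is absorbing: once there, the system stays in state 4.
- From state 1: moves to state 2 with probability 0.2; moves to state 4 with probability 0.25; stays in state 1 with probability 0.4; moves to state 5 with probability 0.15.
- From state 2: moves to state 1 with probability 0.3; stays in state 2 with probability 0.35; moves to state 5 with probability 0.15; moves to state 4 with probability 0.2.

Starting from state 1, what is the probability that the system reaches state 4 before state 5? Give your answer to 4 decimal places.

0.6136

Let h(s) be the probability of absorption at state 4 starting from transient state s. Then h(state 4) = 1 and h(state 5) = 0. By first-step analysis:
h(state 1) = 0.15·0 + 0.25·1 + 0.4·h(state 1) + 0.2·h(state 2)
h(state 2) = 0.15·0 + 0.2·1 + 0.3·h(state 1) + 0.35·h(state 2)
Solving: h(state 1) = 0.6136, h(state 2) = 0.5909.
Starting from state 1, the probability is 0.6136.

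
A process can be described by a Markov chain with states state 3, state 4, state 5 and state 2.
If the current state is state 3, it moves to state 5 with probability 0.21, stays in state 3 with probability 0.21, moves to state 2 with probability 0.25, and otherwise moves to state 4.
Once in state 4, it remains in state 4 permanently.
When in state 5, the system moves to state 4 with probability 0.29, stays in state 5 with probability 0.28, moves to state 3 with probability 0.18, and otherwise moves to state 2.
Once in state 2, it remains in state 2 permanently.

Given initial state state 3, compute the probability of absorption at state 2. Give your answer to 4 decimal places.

0.4379

Let h(s) be the probability of absorption at state 2 starting from transient state s. Then h(state 2) = 1 and h(state 4) = 0. By first-step analysis:
h(state 3) = 0.21·h(state 3) + 0.33·0 + 0.21·h(state 5) + 0.25·1
h(state 5) = 0.18·h(state 3) + 0.29·0 + 0.28·h(state 5) + 0.25·1
Solving: h(state 3) = 0.4379, h(state 5) = 0.4567.
Starting from state 3, the probability is 0.4379.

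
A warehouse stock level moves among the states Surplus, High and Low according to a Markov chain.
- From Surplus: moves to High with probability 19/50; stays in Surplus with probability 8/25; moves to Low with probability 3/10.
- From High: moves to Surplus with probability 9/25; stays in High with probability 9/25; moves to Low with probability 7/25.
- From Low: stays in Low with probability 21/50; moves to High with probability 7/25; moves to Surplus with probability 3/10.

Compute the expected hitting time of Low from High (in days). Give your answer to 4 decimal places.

Let t(s) be the expected number of days to first reach Low from state s, with t(Low) = 0. Conditioning on the first day:
t(Surplus) = 1 + 0.32·t(Surplus) + 0.38·t(High)
t(High) = 1 + 0.36·t(Surplus) + 0.36·t(High)
Solving: t(Surplus) = 3.4182, t(High) = 3.4853.
Expected days from High to Low: 3.4853.

3.4853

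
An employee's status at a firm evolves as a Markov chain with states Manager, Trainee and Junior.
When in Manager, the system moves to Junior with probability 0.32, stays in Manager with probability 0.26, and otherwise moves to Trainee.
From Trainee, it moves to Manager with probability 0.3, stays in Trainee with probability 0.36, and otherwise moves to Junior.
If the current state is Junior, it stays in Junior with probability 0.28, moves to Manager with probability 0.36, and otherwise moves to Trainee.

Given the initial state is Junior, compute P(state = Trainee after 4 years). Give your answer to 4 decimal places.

Propagate the distribution vector 4 years from Junior.
After 0 years: (0.0000, 0.0000, 1.0000)
After 1 year: (0.3600, 0.3600, 0.2800)
After 2 years: (0.3024, 0.3816, 0.3160)
After 3 years: (0.3069, 0.3781, 0.3150)
After 4 years: (0.3066, 0.3784, 0.3150)
P(in Trainee after 4 years) = 0.3784

0.3784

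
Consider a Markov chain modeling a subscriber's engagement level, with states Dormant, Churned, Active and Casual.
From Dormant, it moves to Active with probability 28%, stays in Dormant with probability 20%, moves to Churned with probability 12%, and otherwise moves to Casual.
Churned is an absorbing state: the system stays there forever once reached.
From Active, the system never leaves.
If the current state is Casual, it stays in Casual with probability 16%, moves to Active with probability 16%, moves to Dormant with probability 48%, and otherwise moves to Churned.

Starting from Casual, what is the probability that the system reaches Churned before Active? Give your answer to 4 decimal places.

0.4533

Let h(s) be the probability of absorption at Churned starting from transient state s. Then h(Churned) = 1 and h(Active) = 0. By first-step analysis:
h(Dormant) = 0.2·h(Dormant) + 0.12·1 + 0.28·0 + 0.4·h(Casual)
h(Casual) = 0.48·h(Dormant) + 0.2·1 + 0.16·0 + 0.16·h(Casual)
Solving: h(Dormant) = 0.3767, h(Casual) = 0.4533.
Starting from Casual, the probability is 0.4533.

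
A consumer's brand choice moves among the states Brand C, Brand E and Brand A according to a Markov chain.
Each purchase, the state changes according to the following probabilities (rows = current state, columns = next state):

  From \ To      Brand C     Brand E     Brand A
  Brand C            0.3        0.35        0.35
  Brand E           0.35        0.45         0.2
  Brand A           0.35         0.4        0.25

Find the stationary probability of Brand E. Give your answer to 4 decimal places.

0.4035

Let the stationary distribution be π with π = πP and π_1 + π_2 + π_3 = 1.
π_1 = 0.3·π_1 + 0.35·π_2 + 0.35·π_3
π_2 = 0.35·π_1 + 0.45·π_2 + 0.4·π_3
Solving with the normalization constraint gives π = (0.3333, 0.4035, 0.2632).
So the stationary probability of Brand E is 0.4035.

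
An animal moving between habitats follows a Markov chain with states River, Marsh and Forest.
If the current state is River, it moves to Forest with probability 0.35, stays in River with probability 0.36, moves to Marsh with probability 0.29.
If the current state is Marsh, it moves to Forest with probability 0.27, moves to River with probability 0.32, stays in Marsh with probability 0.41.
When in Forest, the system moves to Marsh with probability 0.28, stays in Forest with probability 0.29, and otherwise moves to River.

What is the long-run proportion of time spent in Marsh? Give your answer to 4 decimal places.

0.3261

Let the stationary distribution be π with π = πP and π_1 + π_2 + π_3 = 1.
π_1 = 0.36·π_1 + 0.32·π_2 + 0.43·π_3
π_2 = 0.29·π_1 + 0.41·π_2 + 0.28·π_3
Solving with the normalization constraint gives π = (0.3683, 0.3261, 0.3056).
So the stationary probability of Marsh is 0.3261.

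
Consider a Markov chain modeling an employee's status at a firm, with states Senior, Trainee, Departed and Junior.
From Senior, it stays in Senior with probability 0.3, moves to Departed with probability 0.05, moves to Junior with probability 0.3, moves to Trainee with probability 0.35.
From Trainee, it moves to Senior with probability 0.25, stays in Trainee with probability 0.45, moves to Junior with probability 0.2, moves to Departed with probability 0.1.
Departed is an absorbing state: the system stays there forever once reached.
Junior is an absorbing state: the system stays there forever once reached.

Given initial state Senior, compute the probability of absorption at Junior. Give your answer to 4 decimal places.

Let h(s) be the probability of absorption at Junior starting from transient state s. Then h(Junior) = 1 and h(Departed) = 0. By first-step analysis:
h(Senior) = 0.3·h(Senior) + 0.35·h(Trainee) + 0.05·0 + 0.3·1
h(Trainee) = 0.25·h(Senior) + 0.45·h(Trainee) + 0.1·0 + 0.2·1
Solving: h(Senior) = 0.7899, h(Trainee) = 0.7227.
Starting from Senior, the probability is 0.7899.

0.7899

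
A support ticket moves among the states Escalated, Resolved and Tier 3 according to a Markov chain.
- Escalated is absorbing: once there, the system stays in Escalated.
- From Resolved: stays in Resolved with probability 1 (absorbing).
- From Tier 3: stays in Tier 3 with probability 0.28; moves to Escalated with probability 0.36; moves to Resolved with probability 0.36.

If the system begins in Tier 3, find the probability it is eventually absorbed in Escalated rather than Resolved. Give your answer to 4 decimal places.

0.5000

Let h(s) be the probability of absorption at Escalated starting from transient state s. Then h(Escalated) = 1 and h(Resolved) = 0. By first-step analysis:
h(Tier 3) = 0.36·1 + 0.36·0 + 0.28·h(Tier 3)
Solving: h(Tier 3) = 0.5000.
Starting from Tier 3, the probability is 0.5000.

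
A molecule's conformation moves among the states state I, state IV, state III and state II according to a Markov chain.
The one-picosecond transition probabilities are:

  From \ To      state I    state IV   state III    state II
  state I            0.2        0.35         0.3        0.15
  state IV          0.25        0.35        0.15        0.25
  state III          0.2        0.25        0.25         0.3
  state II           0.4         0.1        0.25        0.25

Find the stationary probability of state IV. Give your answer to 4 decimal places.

Let the stationary distribution be π with π = πP and π_1 + π_2 + π_3 + π_4 = 1.
π_1 = 0.2·π_1 + 0.25·π_2 + 0.2·π_3 + 0.4·π_4
π_2 = 0.35·π_1 + 0.35·π_2 + 0.25·π_3 + 0.1·π_4
π_3 = 0.3·π_1 + 0.15·π_2 + 0.25·π_3 + 0.25·π_4
Solving with the normalization constraint gives π = (0.2605, 0.2674, 0.2363, 0.2358).
So the stationary probability of state IV is 0.2674.

0.2674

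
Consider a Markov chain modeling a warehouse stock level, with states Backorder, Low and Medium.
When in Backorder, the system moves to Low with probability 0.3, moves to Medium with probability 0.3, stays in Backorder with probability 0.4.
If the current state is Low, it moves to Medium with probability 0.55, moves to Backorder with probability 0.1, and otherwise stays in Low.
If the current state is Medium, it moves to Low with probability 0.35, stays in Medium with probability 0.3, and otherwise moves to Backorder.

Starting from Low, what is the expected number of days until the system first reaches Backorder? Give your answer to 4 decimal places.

4.7619

Let t(s) be the expected number of days to first reach Backorder from state s, with t(Backorder) = 0. Conditioning on the first day:
t(Low) = 1 + 0.35·t(Low) + 0.55·t(Medium)
t(Medium) = 1 + 0.35·t(Low) + 0.3·t(Medium)
Solving: t(Low) = 4.7619, t(Medium) = 3.8095.
Expected days from Low to Backorder: 4.7619.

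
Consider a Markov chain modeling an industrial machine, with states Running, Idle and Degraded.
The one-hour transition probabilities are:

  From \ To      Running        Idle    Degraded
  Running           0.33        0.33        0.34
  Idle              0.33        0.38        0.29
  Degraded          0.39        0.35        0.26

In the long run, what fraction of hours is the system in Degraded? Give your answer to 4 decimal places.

Let the stationary distribution be π with π = πP and π_1 + π_2 + π_3 = 1.
π_1 = 0.33·π_1 + 0.33·π_2 + 0.39·π_3
π_2 = 0.33·π_1 + 0.38·π_2 + 0.35·π_3
Solving with the normalization constraint gives π = (0.3479, 0.3537, 0.2984).
So the stationary probability of Degraded is 0.2984.

0.2984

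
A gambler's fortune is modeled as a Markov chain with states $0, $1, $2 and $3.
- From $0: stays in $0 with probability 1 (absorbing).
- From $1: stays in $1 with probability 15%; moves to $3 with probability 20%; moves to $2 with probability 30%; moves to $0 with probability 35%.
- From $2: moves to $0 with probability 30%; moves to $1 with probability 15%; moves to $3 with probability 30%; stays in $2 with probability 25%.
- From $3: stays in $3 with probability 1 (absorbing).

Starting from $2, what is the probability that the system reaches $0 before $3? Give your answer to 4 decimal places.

Let h(s) be the probability of absorption at $0 starting from transient state s. Then h($0) = 1 and h($3) = 0. By first-step analysis:
h($1) = 0.35·1 + 0.15·h($1) + 0.3·h($2) + 0.2·0
h($2) = 0.3·1 + 0.15·h($1) + 0.25·h($2) + 0.3·0
Solving: h($1) = 0.5949, h($2) = 0.5190.
Starting from $2, the probability is 0.5190.

0.5190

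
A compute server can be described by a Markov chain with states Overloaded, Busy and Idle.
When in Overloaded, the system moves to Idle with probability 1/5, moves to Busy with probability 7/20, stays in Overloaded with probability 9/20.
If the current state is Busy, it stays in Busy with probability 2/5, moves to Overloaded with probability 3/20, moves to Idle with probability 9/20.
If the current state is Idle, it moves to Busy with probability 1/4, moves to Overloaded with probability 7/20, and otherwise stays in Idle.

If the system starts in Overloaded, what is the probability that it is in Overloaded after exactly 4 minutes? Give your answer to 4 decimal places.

Propagate the distribution vector 4 minutes from Overloaded.
After 0 minutes: (1.0000, 0.0000, 0.0000)
After 1 minute: (0.4500, 0.3500, 0.2000)
After 2 minutes: (0.3250, 0.3475, 0.3275)
After 3 minutes: (0.3130, 0.3346, 0.3524)
After 4 minutes: (0.3144, 0.3315, 0.3541)
P(in Overloaded after 4 minutes) = 0.3144

0.3144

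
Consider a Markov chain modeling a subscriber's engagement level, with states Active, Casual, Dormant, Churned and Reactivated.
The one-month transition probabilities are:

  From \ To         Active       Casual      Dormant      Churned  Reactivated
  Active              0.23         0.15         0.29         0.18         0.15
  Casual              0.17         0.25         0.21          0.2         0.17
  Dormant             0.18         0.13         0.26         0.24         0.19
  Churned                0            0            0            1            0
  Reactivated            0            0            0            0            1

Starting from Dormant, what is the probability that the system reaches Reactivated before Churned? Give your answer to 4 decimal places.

0.4463

Let h(s) be the probability of absorption at Reactivated starting from transient state s. Then h(Reactivated) = 1 and h(Churned) = 0. By first-step analysis:
h(Active) = 0.23·h(Active) + 0.15·h(Casual) + 0.29·h(Dormant) + 0.18·0 + 0.15·1
h(Casual) = 0.17·h(Active) + 0.25·h(Casual) + 0.21·h(Dormant) + 0.2·0 + 0.17·1
h(Dormant) = 0.18·h(Active) + 0.13·h(Casual) + 0.26·h(Dormant) + 0.24·0 + 0.19·1
Solving: h(Active) = 0.4513, h(Casual) = 0.4539, h(Dormant) = 0.4463.
Starting from Dormant, the probability is 0.4463.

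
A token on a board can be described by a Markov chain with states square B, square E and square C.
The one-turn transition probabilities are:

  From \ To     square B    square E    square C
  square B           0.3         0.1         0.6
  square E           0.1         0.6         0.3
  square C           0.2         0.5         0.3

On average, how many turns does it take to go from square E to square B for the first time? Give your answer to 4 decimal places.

Let t(s) be the expected number of turns to first reach square B from state s, with t(square B) = 0. Conditioning on the first turn:
t(square E) = 1 + 0.6·t(square E) + 0.3·t(square C)
t(square C) = 1 + 0.5·t(square E) + 0.3·t(square C)
Solving: t(square E) = 7.6923, t(square C) = 6.9231.
Expected turns from square E to square B: 7.6923.

7.6923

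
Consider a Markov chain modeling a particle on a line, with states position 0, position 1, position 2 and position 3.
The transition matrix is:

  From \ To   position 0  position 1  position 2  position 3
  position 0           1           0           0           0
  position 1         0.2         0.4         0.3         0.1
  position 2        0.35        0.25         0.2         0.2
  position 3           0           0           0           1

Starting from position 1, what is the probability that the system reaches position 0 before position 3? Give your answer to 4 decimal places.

0.6543

Let h(s) be the probability of absorption at position 0 starting from transient state s. Then h(position 0) = 1 and h(position 3) = 0. By first-step analysis:
h(position 1) = 0.2·1 + 0.4·h(position 1) + 0.3·h(position 2) + 0.1·0
h(position 2) = 0.35·1 + 0.25·h(position 1) + 0.2·h(position 2) + 0.2·0
Solving: h(position 1) = 0.6543, h(position 2) = 0.6420.
Starting from position 1, the probability is 0.6543.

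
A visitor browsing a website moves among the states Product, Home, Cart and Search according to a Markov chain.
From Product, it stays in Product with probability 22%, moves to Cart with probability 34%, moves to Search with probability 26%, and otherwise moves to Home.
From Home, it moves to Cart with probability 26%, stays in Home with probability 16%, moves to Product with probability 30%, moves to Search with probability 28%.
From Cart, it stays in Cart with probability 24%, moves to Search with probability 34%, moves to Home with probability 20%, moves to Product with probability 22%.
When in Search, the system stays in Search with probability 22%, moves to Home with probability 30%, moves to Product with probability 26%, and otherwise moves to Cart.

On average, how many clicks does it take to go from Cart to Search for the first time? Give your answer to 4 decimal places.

Let t(s) be the expected number of clicks to first reach Search from state s, with t(Search) = 0. Conditioning on the first click:
t(Product) = 1 + 0.22·t(Product) + 0.18·t(Home) + 0.34·t(Cart)
t(Home) = 1 + 0.3·t(Product) + 0.16·t(Home) + 0.26·t(Cart)
t(Cart) = 1 + 0.22·t(Product) + 0.2·t(Home) + 0.24·t(Cart)
Solving: t(Product) = 3.4805, t(Home) = 3.4322, t(Cart) = 3.2265.
Expected clicks from Cart to Search: 3.2265.

3.2265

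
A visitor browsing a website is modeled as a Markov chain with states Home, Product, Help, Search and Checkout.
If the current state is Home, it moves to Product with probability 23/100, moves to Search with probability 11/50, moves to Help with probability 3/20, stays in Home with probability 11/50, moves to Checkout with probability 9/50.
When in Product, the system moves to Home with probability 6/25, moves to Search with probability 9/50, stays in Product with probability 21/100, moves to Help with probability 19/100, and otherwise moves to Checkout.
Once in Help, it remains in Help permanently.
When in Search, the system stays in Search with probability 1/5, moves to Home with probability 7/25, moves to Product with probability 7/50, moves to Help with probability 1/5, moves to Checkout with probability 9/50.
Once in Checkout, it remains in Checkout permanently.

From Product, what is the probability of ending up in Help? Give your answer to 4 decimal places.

0.5031

Let h(s) be the probability of absorption at Help starting from transient state s. Then h(Help) = 1 and h(Checkout) = 0. By first-step analysis:
h(Home) = 0.22·h(Home) + 0.23·h(Product) + 0.15·1 + 0.22·h(Search) + 0.18·0
h(Product) = 0.24·h(Home) + 0.21·h(Product) + 0.19·1 + 0.18·h(Search) + 0.18·0
h(Search) = 0.28·h(Home) + 0.14·h(Product) + 0.2·1 + 0.2·h(Search) + 0.18·0
Solving: h(Home) = 0.4837, h(Product) = 0.5031, h(Search) = 0.5073.
Starting from Product, the probability is 0.5031.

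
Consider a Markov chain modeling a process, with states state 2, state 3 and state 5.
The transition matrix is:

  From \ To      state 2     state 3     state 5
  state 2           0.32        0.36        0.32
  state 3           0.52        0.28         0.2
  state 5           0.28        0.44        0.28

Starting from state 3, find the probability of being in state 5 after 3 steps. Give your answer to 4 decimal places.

0.2664

Propagate the distribution vector 3 steps from state 3.
After 0 steps: (0.0000, 1.0000, 0.0000)
After 1 step: (0.5200, 0.2800, 0.2000)
After 2 steps: (0.3680, 0.3536, 0.2784)
After 3 steps: (0.3796, 0.3540, 0.2664)
P(in state 5 after 3 steps) = 0.2664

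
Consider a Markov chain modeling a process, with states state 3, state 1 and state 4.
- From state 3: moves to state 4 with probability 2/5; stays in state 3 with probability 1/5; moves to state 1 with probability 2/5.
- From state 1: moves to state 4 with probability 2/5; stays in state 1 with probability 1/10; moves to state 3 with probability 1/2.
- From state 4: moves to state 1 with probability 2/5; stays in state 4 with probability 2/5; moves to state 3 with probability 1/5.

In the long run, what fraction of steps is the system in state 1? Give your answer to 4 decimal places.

0.3077

Let the stationary distribution be π with π = πP and π_1 + π_2 + π_3 = 1.
π_1 = 0.2·π_1 + 0.5·π_2 + 0.2·π_3
π_2 = 0.4·π_1 + 0.1·π_2 + 0.4·π_3
Solving with the normalization constraint gives π = (0.2923, 0.3077, 0.4000).
So the stationary probability of state 1 is 0.3077.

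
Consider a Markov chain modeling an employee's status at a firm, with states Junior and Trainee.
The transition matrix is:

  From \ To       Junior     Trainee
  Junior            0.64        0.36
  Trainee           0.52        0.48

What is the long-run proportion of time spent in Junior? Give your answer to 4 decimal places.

0.5909

Let the stationary distribution be π with π = πP and π_1 + π_2 = 1.
π_1 = 0.64·π_1 + 0.52·π_2
Solving with the normalization constraint gives π = (0.5909, 0.4091).
So the stationary probability of Junior is 0.5909.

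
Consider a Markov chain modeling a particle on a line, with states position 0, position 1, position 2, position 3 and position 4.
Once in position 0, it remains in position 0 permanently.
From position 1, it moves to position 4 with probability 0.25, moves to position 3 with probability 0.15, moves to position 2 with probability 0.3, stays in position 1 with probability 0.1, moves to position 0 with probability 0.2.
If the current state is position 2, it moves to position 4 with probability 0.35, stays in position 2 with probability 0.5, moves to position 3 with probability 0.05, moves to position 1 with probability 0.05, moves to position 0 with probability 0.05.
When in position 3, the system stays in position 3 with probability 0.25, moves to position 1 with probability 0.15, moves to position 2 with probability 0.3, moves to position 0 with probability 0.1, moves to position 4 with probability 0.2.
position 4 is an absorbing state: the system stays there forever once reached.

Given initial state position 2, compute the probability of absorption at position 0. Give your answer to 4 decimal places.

Let h(s) be the probability of absorption at position 0 starting from transient state s. Then h(position 0) = 1 and h(position 4) = 0. By first-step analysis:
h(position 1) = 0.2·1 + 0.1·h(position 1) + 0.3·h(position 2) + 0.15·h(position 3) + 0.25·0
h(position 2) = 0.05·1 + 0.05·h(position 1) + 0.5·h(position 2) + 0.05·h(position 3) + 0.35·0
h(position 3) = 0.1·1 + 0.15·h(position 1) + 0.3·h(position 2) + 0.25·h(position 3) + 0.2·0
Solving: h(position 1) = 0.3182, h(position 2) = 0.1578, h(position 3) = 0.2601.
Starting from position 2, the probability is 0.1578.

0.1578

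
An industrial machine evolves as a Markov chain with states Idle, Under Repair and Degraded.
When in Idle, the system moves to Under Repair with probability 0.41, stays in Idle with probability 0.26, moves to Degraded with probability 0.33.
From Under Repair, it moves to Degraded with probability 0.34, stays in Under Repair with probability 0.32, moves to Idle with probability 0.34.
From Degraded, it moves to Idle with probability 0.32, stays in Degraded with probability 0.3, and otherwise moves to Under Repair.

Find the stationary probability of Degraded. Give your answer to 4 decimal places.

Let the stationary distribution be π with π = πP and π_1 + π_2 + π_3 = 1.
π_1 = 0.26·π_1 + 0.34·π_2 + 0.32·π_3
π_2 = 0.41·π_1 + 0.32·π_2 + 0.38·π_3
Solving with the normalization constraint gives π = (0.3088, 0.3672, 0.3240).
So the stationary probability of Degraded is 0.3240.

0.3240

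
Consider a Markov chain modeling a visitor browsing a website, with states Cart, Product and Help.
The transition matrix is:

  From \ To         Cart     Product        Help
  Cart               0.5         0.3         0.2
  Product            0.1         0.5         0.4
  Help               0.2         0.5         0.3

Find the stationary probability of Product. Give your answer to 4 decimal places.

Let the stationary distribution be π with π = πP and π_1 + π_2 + π_3 = 1.
π_1 = 0.5·π_1 + 0.1·π_2 + 0.2·π_3
π_2 = 0.3·π_1 + 0.5·π_2 + 0.5·π_3
Solving with the normalization constraint gives π = (0.2206, 0.4559, 0.3235).
So the stationary probability of Product is 0.4559.

0.4559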